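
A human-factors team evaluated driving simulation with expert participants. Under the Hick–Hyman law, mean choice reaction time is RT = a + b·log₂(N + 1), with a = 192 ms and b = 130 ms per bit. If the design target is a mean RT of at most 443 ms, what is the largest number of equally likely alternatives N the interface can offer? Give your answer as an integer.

2

Set 192 + 130·log₂(N + 1) ≤ 443.
log₂(N + 1) ≤ (443 − 192) / 130 = 1.9308.
N + 1 ≤ 2^1.9308 = 3.8127.
N ≤ 2.8127, so the largest integer N is 2.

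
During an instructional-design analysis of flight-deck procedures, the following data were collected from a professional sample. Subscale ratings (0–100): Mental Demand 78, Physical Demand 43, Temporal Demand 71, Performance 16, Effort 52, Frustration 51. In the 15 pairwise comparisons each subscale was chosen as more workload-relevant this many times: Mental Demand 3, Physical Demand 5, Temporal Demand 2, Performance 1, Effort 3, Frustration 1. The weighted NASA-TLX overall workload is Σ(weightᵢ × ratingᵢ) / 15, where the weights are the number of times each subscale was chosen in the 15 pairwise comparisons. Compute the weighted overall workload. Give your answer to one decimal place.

54.3

The tallies are the weights (they sum to 15).
Weighted sum = 3·78 + 5·43 + 2·71 + 1·16 + 3·52 + 1·51
            = 234 + 215 + 142 + 16 + 156 + 51 = 814.
Overall workload = 814 / 15 = 54.2667 ≈ 54.3.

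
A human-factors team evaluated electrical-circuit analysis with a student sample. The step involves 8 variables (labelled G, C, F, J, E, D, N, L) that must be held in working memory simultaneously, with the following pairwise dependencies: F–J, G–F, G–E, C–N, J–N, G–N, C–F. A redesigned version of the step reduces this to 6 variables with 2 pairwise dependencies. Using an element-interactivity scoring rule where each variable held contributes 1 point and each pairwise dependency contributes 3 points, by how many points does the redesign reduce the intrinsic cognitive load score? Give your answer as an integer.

17

Original: 8 × 1 + 7 × 3 = 8 + 21 = 29.
Redesigned: 6 × 1 + 2 × 3 = 6 + 6 = 12.
Reduction = 29 − 12 = 17.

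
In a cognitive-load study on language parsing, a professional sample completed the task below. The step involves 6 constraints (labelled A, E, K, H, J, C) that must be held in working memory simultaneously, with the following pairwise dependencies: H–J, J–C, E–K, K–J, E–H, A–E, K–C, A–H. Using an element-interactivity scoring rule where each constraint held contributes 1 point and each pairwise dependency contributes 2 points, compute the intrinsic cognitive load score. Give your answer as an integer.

22

Count of constraints held simultaneously: 6.
Count of pairwise dependencies listed: 8.
Element contribution: 6 × 1 = 6.
Interaction contribution: 8 × 2 = 16.
Intrinsic load = 6 + 16 = 22.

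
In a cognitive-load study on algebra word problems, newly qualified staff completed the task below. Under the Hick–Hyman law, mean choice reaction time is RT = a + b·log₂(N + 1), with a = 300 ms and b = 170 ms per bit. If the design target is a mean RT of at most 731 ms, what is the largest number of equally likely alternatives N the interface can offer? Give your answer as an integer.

4

Set 300 + 170·log₂(N + 1) ≤ 731.
log₂(N + 1) ≤ (731 − 300) / 170 = 2.5353.
N + 1 ≤ 2^2.5353 = 5.7970.
N ≤ 4.7970, so the largest integer N is 4.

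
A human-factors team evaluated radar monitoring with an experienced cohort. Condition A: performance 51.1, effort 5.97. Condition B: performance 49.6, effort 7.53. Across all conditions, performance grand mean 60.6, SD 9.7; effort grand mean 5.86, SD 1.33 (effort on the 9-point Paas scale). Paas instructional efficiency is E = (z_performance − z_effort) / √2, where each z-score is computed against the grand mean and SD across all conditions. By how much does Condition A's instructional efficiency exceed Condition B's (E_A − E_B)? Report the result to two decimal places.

Condition A: z_P = (51.1 − 60.6)/9.7 = -0.9794; z_E = (5.97 − 5.86)/1.33 = 0.0827; E_A = (-0.9794 − 0.0827)/√2 = -0.7510.
Condition B: z_P = (49.6 − 60.6)/9.7 = -1.1340; z_E = (7.53 − 5.86)/1.33 = 1.2556; E_B = (-1.1340 − 1.2556)/√2 = -1.6897.
E_A − E_B = -0.7510 − (-1.6897) = 0.9387 ≈ 0.94.

0.94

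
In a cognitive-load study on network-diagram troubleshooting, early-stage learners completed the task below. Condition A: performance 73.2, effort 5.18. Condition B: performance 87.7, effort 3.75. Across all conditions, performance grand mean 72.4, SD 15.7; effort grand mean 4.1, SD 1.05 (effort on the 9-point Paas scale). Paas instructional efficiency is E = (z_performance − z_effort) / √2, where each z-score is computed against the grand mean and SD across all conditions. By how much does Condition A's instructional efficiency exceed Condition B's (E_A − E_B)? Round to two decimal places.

-1.62

Condition A: z_P = (73.2 − 72.4)/15.7 = 0.0510; z_E = (5.18 − 4.1)/1.05 = 1.0286; E_A = (0.0510 − 1.0286)/√2 = -0.6913.
Condition B: z_P = (87.7 − 72.4)/15.7 = 0.9745; z_E = (3.75 − 4.1)/1.05 = -0.3333; E_B = (0.9745 − (-0.3333))/√2 = 0.9248.
E_A − E_B = -0.6913 − 0.9248 = -1.6161 ≈ -1.62.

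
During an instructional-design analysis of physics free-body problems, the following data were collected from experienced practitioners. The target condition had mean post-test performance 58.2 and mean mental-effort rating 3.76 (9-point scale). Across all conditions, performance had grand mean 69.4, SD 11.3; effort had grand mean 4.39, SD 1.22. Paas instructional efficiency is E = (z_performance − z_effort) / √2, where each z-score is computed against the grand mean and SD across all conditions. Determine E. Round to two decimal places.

z_performance = (58.2 − 69.4) / 11.3 = -11.2000 / 11.3 = -0.9912.
z_effort = (3.76 − 4.39) / 1.22 = -0.6300 / 1.22 = -0.5164.
z_P − z_E = -0.9912 − (-0.5164) = -0.4748.
E = -0.4748 / √2 = -0.4748 / 1.41421 = -0.3357 ≈ -0.34.

-0.34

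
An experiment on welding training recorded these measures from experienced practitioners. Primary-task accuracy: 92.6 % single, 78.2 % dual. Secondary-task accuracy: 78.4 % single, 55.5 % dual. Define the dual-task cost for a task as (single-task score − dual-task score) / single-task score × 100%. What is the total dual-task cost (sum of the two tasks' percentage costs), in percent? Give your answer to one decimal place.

44.8

Primary cost = (92.6 − 78.2) / 92.6 × 100% = 15.5508%.
Secondary cost = (78.4 − 55.5) / 78.4 × 100% = 29.2092%.
Total = 15.5508% + 29.2092% = 44.7600% ≈ 44.8%.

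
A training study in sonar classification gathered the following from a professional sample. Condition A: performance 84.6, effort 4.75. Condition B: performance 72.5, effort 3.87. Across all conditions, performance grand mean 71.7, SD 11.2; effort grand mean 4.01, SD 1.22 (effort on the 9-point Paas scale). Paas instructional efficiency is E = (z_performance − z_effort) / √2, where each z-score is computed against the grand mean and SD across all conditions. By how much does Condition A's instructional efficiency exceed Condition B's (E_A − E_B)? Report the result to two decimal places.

0.25

Condition A: z_P = (84.6 − 71.7)/11.2 = 1.1518; z_E = (4.75 − 4.01)/1.22 = 0.6066; E_A = (1.1518 − 0.6066)/√2 = 0.3855.
Condition B: z_P = (72.5 − 71.7)/11.2 = 0.0714; z_E = (3.87 − 4.01)/1.22 = -0.1148; E_B = (0.0714 − (-0.1148))/√2 = 0.1317.
E_A − E_B = 0.3855 − 0.1317 = 0.2538 ≈ 0.25.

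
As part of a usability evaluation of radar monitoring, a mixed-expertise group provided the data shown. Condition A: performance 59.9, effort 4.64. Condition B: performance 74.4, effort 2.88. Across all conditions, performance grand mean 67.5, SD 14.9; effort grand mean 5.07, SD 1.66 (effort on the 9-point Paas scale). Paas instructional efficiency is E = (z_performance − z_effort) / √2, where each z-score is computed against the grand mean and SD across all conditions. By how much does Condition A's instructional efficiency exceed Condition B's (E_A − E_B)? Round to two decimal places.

Condition A: z_P = (59.9 − 67.5)/14.9 = -0.5101; z_E = (4.64 − 5.07)/1.66 = -0.2590; E_A = (-0.5101 − (-0.2590))/√2 = -0.1776.
Condition B: z_P = (74.4 − 67.5)/14.9 = 0.4631; z_E = (2.88 − 5.07)/1.66 = -1.3193; E_B = (0.4631 − (-1.3193))/√2 = 1.2603.
E_A − E_B = -0.1776 − 1.2603 = -1.4379 ≈ -1.44.

-1.44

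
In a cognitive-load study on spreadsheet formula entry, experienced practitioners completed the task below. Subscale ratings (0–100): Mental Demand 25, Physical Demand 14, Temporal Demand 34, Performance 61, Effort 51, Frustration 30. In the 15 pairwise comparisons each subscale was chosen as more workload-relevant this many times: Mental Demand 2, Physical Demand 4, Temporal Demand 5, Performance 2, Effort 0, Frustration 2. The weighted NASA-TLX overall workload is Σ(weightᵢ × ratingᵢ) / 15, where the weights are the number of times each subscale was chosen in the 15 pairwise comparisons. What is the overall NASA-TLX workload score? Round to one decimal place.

30.5

The tallies are the weights (they sum to 15).
Weighted sum = 2·25 + 4·14 + 5·34 + 2·61 + 0·51 + 2·30
            = 50 + 56 + 170 + 122 + 0 + 60 = 458.
Overall workload = 458 / 15 = 30.5333 ≈ 30.5.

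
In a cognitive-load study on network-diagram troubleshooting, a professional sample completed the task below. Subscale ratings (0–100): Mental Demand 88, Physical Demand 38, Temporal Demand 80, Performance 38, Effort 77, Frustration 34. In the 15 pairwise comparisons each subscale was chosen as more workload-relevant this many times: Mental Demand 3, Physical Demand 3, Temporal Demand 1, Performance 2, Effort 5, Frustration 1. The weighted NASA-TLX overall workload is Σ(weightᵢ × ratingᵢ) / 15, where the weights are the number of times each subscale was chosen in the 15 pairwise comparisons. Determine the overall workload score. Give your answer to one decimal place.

The tallies are the weights (they sum to 15).
Weighted sum = 3·88 + 3·38 + 1·80 + 2·38 + 5·77 + 1·34
            = 264 + 114 + 80 + 76 + 385 + 34 = 953.
Overall workload = 953 / 15 = 63.5333 ≈ 63.5.

63.5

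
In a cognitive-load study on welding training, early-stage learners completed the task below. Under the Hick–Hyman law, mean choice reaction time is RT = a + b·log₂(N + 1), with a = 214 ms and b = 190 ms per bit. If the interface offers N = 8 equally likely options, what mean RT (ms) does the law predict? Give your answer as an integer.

log₂(8 + 1) = log₂(9) = 3.1699.
RT = 214 + 190 × 3.1699 = 214 + 602.2810 = 816.2810 ms.
≈ 816 ms.

816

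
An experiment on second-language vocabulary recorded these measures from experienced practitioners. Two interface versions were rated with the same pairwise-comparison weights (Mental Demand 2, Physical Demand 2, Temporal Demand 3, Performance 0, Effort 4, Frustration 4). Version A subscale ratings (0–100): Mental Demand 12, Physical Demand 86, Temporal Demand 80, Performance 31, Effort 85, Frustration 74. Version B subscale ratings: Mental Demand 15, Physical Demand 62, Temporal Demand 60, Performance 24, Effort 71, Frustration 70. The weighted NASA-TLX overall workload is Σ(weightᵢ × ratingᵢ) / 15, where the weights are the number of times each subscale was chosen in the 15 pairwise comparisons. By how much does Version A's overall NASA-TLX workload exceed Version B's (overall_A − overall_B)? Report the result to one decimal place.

11.6

Version A weighted sum = 2·12 + 2·86 + 3·80 + 0·31 + 4·85 + 4·74 = 24 + 172 + 240 + 0 + 340 + 296 = 1072; overall_A = 1072/15 = 71.4667.
Version B weighted sum = 2·15 + 2·62 + 3·60 + 0·24 + 4·71 + 4·70 = 30 + 124 + 180 + 0 + 284 + 280 = 898; overall_B = 898/15 = 59.8667.
Difference = 71.4667 − 59.8667 = 11.6000 ≈ 11.6.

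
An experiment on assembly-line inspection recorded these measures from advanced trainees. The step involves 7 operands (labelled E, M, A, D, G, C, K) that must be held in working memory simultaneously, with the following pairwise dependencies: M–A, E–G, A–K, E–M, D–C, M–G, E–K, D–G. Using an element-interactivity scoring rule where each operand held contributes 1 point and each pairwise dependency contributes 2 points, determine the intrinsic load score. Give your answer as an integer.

Count of operands held simultaneously: 7.
Count of pairwise dependencies listed: 8.
Element contribution: 7 × 1 = 7.
Interaction contribution: 8 × 2 = 16.
Intrinsic load = 7 + 16 = 23.

23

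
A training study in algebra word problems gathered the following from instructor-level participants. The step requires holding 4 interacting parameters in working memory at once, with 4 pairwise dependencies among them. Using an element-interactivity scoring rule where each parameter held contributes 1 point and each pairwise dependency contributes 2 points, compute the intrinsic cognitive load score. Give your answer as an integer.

Element contribution: 4 × 1 = 4.
Interaction contribution: 4 × 2 = 8.
Intrinsic load = 4 + 8 = 12.

12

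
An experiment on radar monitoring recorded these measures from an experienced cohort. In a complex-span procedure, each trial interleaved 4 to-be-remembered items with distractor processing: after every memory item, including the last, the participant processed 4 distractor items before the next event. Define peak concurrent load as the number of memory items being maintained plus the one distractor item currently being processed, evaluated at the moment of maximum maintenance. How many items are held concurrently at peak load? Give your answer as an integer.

Maintenance is greatest during the distractor(s) after memory item 4: all 4 memory items are being held.
One distractor item is concurrently being processed.
Peak concurrent load = 4 + 1 = 5 items.

5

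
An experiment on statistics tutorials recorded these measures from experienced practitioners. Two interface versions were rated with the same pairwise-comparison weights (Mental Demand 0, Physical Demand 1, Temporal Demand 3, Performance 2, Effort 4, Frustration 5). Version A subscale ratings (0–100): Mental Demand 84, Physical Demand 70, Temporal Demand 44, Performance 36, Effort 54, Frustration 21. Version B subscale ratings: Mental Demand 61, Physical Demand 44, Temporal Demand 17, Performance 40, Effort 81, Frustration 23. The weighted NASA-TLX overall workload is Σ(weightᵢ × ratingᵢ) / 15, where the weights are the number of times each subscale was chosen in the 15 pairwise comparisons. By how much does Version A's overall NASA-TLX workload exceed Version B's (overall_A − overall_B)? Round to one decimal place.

Version A weighted sum = 0·84 + 1·70 + 3·44 + 2·36 + 4·54 + 5·21 = 0 + 70 + 132 + 72 + 216 + 105 = 595; overall_A = 595/15 = 39.6667.
Version B weighted sum = 0·61 + 1·44 + 3·17 + 2·40 + 4·81 + 5·23 = 0 + 44 + 51 + 80 + 324 + 115 = 614; overall_B = 614/15 = 40.9333.
Difference = 39.6667 − 40.9333 = -1.2666 ≈ -1.3.

-1.3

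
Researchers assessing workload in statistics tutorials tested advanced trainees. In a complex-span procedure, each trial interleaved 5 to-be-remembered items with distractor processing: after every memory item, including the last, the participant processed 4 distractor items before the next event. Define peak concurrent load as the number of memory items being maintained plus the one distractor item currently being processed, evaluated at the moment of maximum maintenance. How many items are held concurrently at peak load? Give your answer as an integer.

Maintenance is greatest during the distractor(s) after memory item 5: all 5 memory items are being held.
One distractor item is concurrently being processed.
Peak concurrent load = 5 + 1 = 6 items.

6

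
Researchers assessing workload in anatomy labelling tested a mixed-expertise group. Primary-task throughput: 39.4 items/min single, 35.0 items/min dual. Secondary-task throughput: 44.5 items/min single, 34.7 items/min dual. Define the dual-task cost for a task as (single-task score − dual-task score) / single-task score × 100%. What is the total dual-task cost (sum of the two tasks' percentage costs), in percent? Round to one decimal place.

33.2

Primary cost = (39.4 − 35.0) / 39.4 × 100% = 11.1675%.
Secondary cost = (44.5 − 34.7) / 44.5 × 100% = 22.0225%.
Total = 11.1675% + 22.0225% = 33.1900% ≈ 33.2%.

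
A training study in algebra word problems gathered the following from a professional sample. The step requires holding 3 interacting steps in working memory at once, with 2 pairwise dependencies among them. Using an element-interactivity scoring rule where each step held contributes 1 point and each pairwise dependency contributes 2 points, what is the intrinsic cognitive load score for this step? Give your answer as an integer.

Element contribution: 3 × 1 = 3.
Interaction contribution: 2 × 2 = 4.
Intrinsic load = 3 + 4 = 7.

7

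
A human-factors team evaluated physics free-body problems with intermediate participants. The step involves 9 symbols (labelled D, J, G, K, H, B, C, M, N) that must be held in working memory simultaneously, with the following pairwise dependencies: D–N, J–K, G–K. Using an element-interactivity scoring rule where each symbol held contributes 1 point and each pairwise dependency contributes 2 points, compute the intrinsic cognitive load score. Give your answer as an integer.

Count of symbols held simultaneously: 9.
Count of pairwise dependencies listed: 3.
Element contribution: 9 × 1 = 9.
Interaction contribution: 3 × 2 = 6.
Intrinsic load = 9 + 6 = 15.

15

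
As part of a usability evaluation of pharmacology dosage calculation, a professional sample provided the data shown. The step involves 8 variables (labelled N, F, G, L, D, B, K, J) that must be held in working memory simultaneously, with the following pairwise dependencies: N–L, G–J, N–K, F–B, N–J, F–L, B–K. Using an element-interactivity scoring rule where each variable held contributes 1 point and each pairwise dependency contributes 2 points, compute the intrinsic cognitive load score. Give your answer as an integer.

22

Count of variables held simultaneously: 8.
Count of pairwise dependencies listed: 7.
Element contribution: 8 × 1 = 8.
Interaction contribution: 7 × 2 = 14.
Intrinsic load = 8 + 14 = 22.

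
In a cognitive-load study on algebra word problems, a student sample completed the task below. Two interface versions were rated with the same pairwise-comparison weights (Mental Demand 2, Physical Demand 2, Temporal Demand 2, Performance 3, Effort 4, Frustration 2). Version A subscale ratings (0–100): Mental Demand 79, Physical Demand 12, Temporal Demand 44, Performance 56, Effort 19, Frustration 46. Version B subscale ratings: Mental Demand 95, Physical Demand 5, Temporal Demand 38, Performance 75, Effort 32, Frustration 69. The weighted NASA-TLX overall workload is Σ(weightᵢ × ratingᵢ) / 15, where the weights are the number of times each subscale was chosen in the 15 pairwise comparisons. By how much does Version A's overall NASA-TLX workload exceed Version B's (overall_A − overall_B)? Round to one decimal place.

Version A weighted sum = 2·79 + 2·12 + 2·44 + 3·56 + 4·19 + 2·46 = 158 + 24 + 88 + 168 + 76 + 92 = 606; overall_A = 606/15 = 40.4000.
Version B weighted sum = 2·95 + 2·5 + 2·38 + 3·75 + 4·32 + 2·69 = 190 + 10 + 76 + 225 + 128 + 138 = 767; overall_B = 767/15 = 51.1333.
Difference = 40.4000 − 51.1333 = -10.7333 ≈ -10.7.

-10.7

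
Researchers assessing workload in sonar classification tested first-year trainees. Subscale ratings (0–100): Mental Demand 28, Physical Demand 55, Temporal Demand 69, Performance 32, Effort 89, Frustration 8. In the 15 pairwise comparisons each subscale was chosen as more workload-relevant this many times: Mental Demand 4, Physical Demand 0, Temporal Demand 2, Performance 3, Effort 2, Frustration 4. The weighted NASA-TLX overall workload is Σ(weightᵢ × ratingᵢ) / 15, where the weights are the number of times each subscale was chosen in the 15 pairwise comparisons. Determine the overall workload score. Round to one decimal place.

37.1

The tallies are the weights (they sum to 15).
Weighted sum = 4·28 + 0·55 + 2·69 + 3·32 + 2·89 + 4·8
            = 112 + 0 + 138 + 96 + 178 + 32 = 556.
Overall workload = 556 / 15 = 37.0667 ≈ 37.1.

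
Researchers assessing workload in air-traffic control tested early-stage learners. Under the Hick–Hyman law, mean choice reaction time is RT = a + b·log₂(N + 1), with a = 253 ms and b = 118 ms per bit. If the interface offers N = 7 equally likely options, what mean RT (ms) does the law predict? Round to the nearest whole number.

log₂(7 + 1) = log₂(8) = 3.0000.
RT = 253 + 118 × 3.0000 = 253 + 354.0000 = 607.0000 ms.
≈ 607 ms.

607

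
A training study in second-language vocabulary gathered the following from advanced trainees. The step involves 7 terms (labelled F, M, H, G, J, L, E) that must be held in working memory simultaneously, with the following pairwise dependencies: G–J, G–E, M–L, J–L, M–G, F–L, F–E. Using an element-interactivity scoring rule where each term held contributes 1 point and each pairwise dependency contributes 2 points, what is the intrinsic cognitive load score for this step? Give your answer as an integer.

Count of terms held simultaneously: 7.
Count of pairwise dependencies listed: 7.
Element contribution: 7 × 1 = 7.
Interaction contribution: 7 × 2 = 14.
Intrinsic load = 7 + 14 = 21.

21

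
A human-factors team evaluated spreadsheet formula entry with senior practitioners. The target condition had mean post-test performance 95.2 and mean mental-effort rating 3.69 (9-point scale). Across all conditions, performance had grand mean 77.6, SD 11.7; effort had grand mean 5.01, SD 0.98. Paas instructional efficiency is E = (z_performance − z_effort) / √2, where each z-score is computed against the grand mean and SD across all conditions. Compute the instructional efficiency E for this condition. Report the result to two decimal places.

2.02

z_performance = (95.2 − 77.6) / 11.7 = 17.6000 / 11.7 = 1.5043.
z_effort = (3.69 − 5.01) / 0.98 = -1.3200 / 0.98 = -1.3469.
z_P − z_E = 1.5043 − (-1.3469) = 2.8512.
E = 2.8512 / √2 = 2.8512 / 1.41421 = 2.0161 ≈ 2.02.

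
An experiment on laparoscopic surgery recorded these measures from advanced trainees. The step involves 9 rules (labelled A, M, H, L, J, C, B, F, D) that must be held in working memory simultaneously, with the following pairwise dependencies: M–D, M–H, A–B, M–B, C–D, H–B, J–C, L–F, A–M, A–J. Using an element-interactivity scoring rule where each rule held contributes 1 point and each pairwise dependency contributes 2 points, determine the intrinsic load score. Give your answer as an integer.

Count of rules held simultaneously: 9.
Count of pairwise dependencies listed: 10.
Element contribution: 9 × 1 = 9.
Interaction contribution: 10 × 2 = 20.
Intrinsic load = 9 + 20 = 29.

29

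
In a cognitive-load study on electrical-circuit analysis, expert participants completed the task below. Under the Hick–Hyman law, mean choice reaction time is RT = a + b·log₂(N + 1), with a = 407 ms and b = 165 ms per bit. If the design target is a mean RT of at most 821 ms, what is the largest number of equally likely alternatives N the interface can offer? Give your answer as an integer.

4

Set 407 + 165·log₂(N + 1) ≤ 821.
log₂(N + 1) ≤ (821 − 407) / 165 = 2.5091.
N + 1 ≤ 2^2.5091 = 5.6926.
N ≤ 4.6926, so the largest integer N is 4.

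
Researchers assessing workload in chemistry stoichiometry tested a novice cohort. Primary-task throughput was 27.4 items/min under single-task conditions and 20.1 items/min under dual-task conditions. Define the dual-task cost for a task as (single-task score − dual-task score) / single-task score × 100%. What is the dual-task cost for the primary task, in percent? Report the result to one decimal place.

26.6

Cost = (27.4 − 20.1) / 27.4 × 100%
     = 7.3000 / 27.4 × 100% = 26.6423%.
≈ 26.6%.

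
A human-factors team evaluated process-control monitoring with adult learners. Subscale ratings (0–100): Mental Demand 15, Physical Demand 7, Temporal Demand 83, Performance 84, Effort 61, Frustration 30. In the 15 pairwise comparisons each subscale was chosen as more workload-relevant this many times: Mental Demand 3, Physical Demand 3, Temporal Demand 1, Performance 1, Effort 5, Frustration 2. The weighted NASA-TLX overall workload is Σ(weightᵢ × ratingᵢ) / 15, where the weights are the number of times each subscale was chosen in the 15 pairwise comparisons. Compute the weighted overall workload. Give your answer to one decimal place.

39.9

The tallies are the weights (they sum to 15).
Weighted sum = 3·15 + 3·7 + 1·83 + 1·84 + 5·61 + 2·30
            = 45 + 21 + 83 + 84 + 305 + 60 = 598.
Overall workload = 598 / 15 = 39.8667 ≈ 39.9.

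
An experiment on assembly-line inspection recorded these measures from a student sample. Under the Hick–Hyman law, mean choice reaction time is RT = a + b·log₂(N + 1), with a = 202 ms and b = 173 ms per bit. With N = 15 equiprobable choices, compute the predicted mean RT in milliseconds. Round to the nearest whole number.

894

log₂(15 + 1) = log₂(16) = 4.0000.
RT = 202 + 173 × 4.0000 = 202 + 692.0000 = 894.0000 ms.
≈ 894 ms.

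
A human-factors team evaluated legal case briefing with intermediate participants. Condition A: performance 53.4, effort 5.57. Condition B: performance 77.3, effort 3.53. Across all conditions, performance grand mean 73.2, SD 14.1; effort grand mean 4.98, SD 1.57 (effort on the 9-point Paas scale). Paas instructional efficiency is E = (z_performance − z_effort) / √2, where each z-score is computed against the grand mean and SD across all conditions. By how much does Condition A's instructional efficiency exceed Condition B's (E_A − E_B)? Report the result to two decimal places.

-2.12

Condition A: z_P = (53.4 − 73.2)/14.1 = -1.4043; z_E = (5.57 − 4.98)/1.57 = 0.3758; E_A = (-1.4043 − 0.3758)/√2 = -1.2587.
Condition B: z_P = (77.3 − 73.2)/14.1 = 0.2908; z_E = (3.53 − 4.98)/1.57 = -0.9236; E_B = (0.2908 − (-0.9236))/√2 = 0.8587.
E_A − E_B = -1.2587 − 0.8587 = -2.1174 ≈ -2.12.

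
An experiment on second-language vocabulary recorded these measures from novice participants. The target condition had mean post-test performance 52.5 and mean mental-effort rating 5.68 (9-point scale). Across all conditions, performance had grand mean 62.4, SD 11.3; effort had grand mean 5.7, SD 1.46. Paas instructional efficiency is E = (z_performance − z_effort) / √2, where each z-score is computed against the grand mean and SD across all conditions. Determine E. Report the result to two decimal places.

-0.61

z_performance = (52.5 − 62.4) / 11.3 = -9.9000 / 11.3 = -0.8761.
z_effort = (5.68 − 5.7) / 1.46 = -0.0200 / 1.46 = -0.0137.
z_P − z_E = -0.8761 − (-0.0137) = -0.8624.
E = -0.8624 / √2 = -0.8624 / 1.41421 = -0.6098 ≈ -0.61.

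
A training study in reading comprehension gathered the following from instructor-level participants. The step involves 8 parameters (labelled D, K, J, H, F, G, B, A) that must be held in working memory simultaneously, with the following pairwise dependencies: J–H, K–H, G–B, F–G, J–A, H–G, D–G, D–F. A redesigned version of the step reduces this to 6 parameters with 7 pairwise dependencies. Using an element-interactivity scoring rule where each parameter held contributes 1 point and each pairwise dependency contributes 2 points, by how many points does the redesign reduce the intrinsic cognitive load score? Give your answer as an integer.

4

Original: 8 × 1 + 8 × 2 = 8 + 16 = 24.
Redesigned: 6 × 1 + 7 × 2 = 6 + 14 = 20.
Reduction = 24 − 20 = 4.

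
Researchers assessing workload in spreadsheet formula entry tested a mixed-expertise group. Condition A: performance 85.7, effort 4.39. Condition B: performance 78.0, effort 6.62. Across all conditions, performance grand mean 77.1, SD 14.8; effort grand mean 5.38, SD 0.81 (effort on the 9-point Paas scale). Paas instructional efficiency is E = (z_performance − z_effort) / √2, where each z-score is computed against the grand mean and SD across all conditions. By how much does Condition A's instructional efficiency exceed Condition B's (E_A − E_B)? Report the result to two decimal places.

2.31

Condition A: z_P = (85.7 − 77.1)/14.8 = 0.5811; z_E = (4.39 − 5.38)/0.81 = -1.2222; E_A = (0.5811 − (-1.2222))/√2 = 1.2751.
Condition B: z_P = (78.0 − 77.1)/14.8 = 0.0608; z_E = (6.62 − 5.38)/0.81 = 1.5309; E_B = (0.0608 − 1.5309)/√2 = -1.0395.
E_A − E_B = 1.2751 − (-1.0395) = 2.3146 ≈ 2.31.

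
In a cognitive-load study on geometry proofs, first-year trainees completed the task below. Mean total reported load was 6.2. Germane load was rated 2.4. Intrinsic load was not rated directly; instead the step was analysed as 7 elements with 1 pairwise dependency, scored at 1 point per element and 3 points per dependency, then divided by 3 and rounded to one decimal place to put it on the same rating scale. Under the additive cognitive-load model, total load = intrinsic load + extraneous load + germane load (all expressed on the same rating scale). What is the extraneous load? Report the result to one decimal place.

0.5

Intrinsic (element-interactivity): (7 × 1 + 1 × 3) / 3 = 10 / 3 = 3.3333 → 3.3.
extraneous load = total − intrinsic − germane
             = 6.2 − 3.3 − 2.4 = 0.5.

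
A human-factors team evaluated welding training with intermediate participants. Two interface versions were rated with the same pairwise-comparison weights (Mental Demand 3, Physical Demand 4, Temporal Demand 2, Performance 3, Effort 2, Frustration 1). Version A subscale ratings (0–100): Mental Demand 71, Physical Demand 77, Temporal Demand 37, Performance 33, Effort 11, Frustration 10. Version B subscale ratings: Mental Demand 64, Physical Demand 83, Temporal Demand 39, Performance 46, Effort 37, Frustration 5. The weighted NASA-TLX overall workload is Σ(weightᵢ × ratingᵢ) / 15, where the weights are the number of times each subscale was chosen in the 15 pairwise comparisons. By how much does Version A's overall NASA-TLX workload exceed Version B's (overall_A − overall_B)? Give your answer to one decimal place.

Version A weighted sum = 3·71 + 4·77 + 2·37 + 3·33 + 2·11 + 1·10 = 213 + 308 + 74 + 99 + 22 + 10 = 726; overall_A = 726/15 = 48.4000.
Version B weighted sum = 3·64 + 4·83 + 2·39 + 3·46 + 2·37 + 1·5 = 192 + 332 + 78 + 138 + 74 + 5 = 819; overall_B = 819/15 = 54.6000.
Difference = 48.4000 − 54.6000 = -6.2000 ≈ -6.2.

-6.2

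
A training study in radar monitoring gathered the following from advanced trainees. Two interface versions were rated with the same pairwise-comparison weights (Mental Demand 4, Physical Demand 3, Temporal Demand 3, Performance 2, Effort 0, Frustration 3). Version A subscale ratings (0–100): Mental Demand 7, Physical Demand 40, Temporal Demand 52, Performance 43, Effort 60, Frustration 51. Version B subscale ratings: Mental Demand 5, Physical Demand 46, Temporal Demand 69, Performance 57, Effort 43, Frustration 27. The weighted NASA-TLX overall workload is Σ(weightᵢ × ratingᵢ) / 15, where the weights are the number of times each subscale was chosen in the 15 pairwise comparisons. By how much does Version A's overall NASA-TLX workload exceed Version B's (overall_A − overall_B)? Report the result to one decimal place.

Version A weighted sum = 4·7 + 3·40 + 3·52 + 2·43 + 0·60 + 3·51 = 28 + 120 + 156 + 86 + 0 + 153 = 543; overall_A = 543/15 = 36.2000.
Version B weighted sum = 4·5 + 3·46 + 3·69 + 2·57 + 0·43 + 3·27 = 20 + 138 + 207 + 114 + 0 + 81 = 560; overall_B = 560/15 = 37.3333.
Difference = 36.2000 − 37.3333 = -1.1333 ≈ -1.1.

-1.1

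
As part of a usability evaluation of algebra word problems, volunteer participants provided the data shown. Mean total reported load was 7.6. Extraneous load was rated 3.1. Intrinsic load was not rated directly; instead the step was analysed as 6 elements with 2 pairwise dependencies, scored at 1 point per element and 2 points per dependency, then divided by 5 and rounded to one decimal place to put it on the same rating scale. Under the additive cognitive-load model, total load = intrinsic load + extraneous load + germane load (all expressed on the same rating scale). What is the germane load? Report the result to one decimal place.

2.5

Intrinsic (element-interactivity): (6 × 1 + 2 × 2) / 5 = 10 / 5 = 2.0000 → 2.0.
germane load = total − intrinsic − extraneous
             = 7.6 − 2.0 − 3.1 = 2.5.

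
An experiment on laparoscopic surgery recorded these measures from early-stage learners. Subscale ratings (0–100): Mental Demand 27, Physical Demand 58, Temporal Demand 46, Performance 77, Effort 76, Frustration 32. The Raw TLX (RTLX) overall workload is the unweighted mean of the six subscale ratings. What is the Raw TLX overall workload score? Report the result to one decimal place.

Sum of ratings = 27 + 58 + 46 + 77 + 76 + 32 = 316.
RTLX = 316 / 6 = 52.6667 ≈ 52.7.

52.7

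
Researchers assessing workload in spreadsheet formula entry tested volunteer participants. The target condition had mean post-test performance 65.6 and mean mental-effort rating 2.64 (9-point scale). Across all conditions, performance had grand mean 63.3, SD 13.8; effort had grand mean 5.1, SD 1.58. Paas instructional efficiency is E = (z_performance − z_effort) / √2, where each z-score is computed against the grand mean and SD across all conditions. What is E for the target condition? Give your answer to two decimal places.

z_performance = (65.6 − 63.3) / 13.8 = 2.3000 / 13.8 = 0.1667.
z_effort = (2.64 − 5.1) / 1.58 = -2.4600 / 1.58 = -1.5570.
z_P − z_E = 0.1667 − (-1.5570) = 1.7237.
E = 1.7237 / √2 = 1.7237 / 1.41421 = 1.2188 ≈ 1.22.

1.22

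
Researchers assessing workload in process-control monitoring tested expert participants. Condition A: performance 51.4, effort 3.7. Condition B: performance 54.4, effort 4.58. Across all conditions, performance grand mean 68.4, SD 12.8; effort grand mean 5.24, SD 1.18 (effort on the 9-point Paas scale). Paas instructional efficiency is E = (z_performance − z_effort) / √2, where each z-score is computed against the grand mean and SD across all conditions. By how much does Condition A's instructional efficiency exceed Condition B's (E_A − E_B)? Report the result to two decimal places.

0.36

Condition A: z_P = (51.4 − 68.4)/12.8 = -1.3281; z_E = (3.7 − 5.24)/1.18 = -1.3051; E_A = (-1.3281 − (-1.3051))/√2 = -0.0163.
Condition B: z_P = (54.4 − 68.4)/12.8 = -1.0938; z_E = (4.58 − 5.24)/1.18 = -0.5593; E_B = (-1.0938 − (-0.5593))/√2 = -0.3779.
E_A − E_B = -0.0163 − (-0.3779) = 0.3616 ≈ 0.36.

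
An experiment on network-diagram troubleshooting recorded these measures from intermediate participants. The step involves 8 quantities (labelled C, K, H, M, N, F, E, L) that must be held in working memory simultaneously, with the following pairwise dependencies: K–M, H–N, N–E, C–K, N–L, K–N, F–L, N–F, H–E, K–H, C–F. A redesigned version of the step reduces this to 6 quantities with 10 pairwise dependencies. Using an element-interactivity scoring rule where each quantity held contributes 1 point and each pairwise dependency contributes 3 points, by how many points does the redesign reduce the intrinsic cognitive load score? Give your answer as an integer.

5

Original: 8 × 1 + 11 × 3 = 8 + 33 = 41.
Redesigned: 6 × 1 + 10 × 3 = 6 + 30 = 36.
Reduction = 41 − 36 = 5.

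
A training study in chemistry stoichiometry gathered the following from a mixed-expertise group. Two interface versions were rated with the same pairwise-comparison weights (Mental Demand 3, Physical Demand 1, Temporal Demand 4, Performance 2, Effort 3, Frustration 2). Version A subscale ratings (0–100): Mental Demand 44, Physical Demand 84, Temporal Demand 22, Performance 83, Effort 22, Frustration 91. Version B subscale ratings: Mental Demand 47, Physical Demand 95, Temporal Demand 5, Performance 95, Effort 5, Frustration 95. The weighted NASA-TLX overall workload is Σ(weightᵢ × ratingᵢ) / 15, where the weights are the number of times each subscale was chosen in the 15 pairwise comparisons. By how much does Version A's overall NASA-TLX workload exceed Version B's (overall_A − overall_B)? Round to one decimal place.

Version A weighted sum = 3·44 + 1·84 + 4·22 + 2·83 + 3·22 + 2·91 = 132 + 84 + 88 + 166 + 66 + 182 = 718; overall_A = 718/15 = 47.8667.
Version B weighted sum = 3·47 + 1·95 + 4·5 + 2·95 + 3·5 + 2·95 = 141 + 95 + 20 + 190 + 15 + 190 = 651; overall_B = 651/15 = 43.4000.
Difference = 47.8667 − 43.4000 = 4.4667 ≈ 4.5.

4.5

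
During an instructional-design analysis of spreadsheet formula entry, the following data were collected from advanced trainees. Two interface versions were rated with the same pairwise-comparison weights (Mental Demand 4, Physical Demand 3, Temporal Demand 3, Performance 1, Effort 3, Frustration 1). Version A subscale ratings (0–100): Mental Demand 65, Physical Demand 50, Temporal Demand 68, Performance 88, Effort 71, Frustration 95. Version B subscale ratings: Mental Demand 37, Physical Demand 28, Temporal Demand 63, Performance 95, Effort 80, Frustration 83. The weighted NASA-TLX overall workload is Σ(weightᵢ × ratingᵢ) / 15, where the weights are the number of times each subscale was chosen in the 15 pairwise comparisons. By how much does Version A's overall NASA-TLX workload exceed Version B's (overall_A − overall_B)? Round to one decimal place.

11.4

Version A weighted sum = 4·65 + 3·50 + 3·68 + 1·88 + 3·71 + 1·95 = 260 + 150 + 204 + 88 + 213 + 95 = 1010; overall_A = 1010/15 = 67.3333.
Version B weighted sum = 4·37 + 3·28 + 3·63 + 1·95 + 3·80 + 1·83 = 148 + 84 + 189 + 95 + 240 + 83 = 839; overall_B = 839/15 = 55.9333.
Difference = 67.3333 − 55.9333 = 11.4000 ≈ 11.4.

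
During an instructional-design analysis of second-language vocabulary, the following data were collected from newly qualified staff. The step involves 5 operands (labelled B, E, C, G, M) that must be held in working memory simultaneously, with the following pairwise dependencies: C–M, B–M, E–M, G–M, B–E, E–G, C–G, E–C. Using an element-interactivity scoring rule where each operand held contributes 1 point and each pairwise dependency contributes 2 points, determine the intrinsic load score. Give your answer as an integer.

21

Count of operands held simultaneously: 5.
Count of pairwise dependencies listed: 8.
Element contribution: 5 × 1 = 5.
Interaction contribution: 8 × 2 = 16.
Intrinsic load = 5 + 16 = 21.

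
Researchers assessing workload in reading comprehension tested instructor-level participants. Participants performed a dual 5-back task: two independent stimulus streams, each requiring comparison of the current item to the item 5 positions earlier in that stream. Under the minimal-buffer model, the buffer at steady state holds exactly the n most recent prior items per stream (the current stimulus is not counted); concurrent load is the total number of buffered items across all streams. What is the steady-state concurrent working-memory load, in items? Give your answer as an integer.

Each stream's buffer holds its 5 most recent prior items.
Two independent streams: 2 × 5 = 10 buffered items at steady state.

10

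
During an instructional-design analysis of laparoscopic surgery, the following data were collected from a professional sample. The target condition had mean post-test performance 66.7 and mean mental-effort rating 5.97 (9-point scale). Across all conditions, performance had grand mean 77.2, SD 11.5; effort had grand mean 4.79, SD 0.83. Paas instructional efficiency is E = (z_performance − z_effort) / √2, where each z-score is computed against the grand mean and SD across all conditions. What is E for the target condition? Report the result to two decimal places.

z_performance = (66.7 − 77.2) / 11.5 = -10.5000 / 11.5 = -0.9130.
z_effort = (5.97 − 4.79) / 0.83 = 1.1800 / 0.83 = 1.4217.
z_P − z_E = -0.9130 − 1.4217 = -2.3347.
E = -2.3347 / √2 = -2.3347 / 1.41421 = -1.6509 ≈ -1.65.

-1.65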